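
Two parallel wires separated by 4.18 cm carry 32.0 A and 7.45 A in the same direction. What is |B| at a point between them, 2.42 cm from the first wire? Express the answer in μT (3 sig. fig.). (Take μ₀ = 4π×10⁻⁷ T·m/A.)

Each long wire gives B = μ₀I/(2πd). Distances are d₁ = 0.0242 m and d₂ = 0.0176 m.
B₁ = 2.64×10⁻⁴ T, B₂ = 8.47×10⁻⁵ T.
Between parallel currents the two contributions point in opposite directions, so they subtract. B = |B₁ − B₂| = |2.64×10⁻⁴ − 8.47×10⁻⁵| = 1.80×10⁻⁴ T.

B ≈ 180 μT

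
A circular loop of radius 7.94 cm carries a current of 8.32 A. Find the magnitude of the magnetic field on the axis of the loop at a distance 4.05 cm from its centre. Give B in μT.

On the axis of a circular loop, B = μ₀IR² / [2(R²+z²)^(3/2)].
R² + z² = (0.0794)² + (0.0405)² = 0.007945 m², and (R²+z²)^(3/2) = 7.08×10⁻⁴ m³.
B = (4π×10⁻⁷ × 8.32 × 0.006304) / (2 × 7.08×10⁻⁴) = 4.65×10⁻⁵ T.

B ≈ 46.5 μT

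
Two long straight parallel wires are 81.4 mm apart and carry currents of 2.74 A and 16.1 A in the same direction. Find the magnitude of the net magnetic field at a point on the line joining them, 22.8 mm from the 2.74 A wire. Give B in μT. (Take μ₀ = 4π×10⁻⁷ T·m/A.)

B ≈ 30.9 μT

Each long wire gives B = μ₀I/(2πd). Distances are d₁ = 0.0228 m and d₂ = 0.0586 m.
B₁ = 2.40×10⁻⁵ T, B₂ = 5.49×10⁻⁵ T.
Between parallel currents the two contributions point in opposite directions, so they subtract. B = |B₁ − B₂| = |2.40×10⁻⁵ − 5.49×10⁻⁵| = 3.09×10⁻⁵ T.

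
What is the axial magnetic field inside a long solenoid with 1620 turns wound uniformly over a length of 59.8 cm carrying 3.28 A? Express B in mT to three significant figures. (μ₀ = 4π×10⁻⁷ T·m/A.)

B ≈ 11.2 mT

Inside a long solenoid, B = μ₀nI with n = 2709 turns/m.
B = 4π×10⁻⁷ × 2709 × 3.28 = 1.12×10⁻² T.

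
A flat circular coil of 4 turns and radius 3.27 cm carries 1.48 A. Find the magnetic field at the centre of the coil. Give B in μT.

B ≈ 114 μT

For an N-turn flat coil, B = Nμ₀I/(2R) with R = 0.0327 m.
B = 4 × 2.84×10⁻⁵ T = 1.14×10⁻⁴ T.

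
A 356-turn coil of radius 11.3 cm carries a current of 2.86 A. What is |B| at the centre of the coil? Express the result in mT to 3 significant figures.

B ≈ 5.66 mT

For an N-turn flat coil, B = Nμ₀I/(2R) with R = 0.113 m.
B = 356 × 1.59×10⁻⁵ T = 5.66×10⁻³ T.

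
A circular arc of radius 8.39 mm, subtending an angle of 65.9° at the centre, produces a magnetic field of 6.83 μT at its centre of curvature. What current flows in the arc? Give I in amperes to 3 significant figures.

For a circular arc, B = μ₀Iφ/(4πR) with φ in radians; here φ = 1.15 rad.
So I = 4πRB/(μ₀φ) = 4π × 0.00839 × 6.83×10⁻⁶ / (4π×10⁻⁷ × 1.15) = 0.498 A.

I ≈ 0.498 A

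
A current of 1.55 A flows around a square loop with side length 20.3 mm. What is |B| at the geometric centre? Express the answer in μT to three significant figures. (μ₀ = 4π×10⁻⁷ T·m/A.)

B ≈ 86.4 μT

Each side is a finite straight segment at perpendicular distance d = a/(2 tan(π/4)) = 0.01015 m from the centre, with end-angles ±π/4.
One side contributes B₁ = (μ₀I/4πd)·2 sin(π/4) = 2.16×10⁻⁵ T.
All 4 sides add in the same direction: B = 4 × 2.16×10⁻⁵ = 8.64×10⁻⁵ T.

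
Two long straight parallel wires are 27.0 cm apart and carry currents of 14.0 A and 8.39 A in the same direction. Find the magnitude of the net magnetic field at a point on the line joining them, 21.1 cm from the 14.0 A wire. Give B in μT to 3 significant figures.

Each long wire gives B = μ₀I/(2πd). Distances are d₁ = 0.211 m and d₂ = 0.059 m.
B₁ = 1.33×10⁻⁵ T, B₂ = 2.84×10⁻⁵ T.
Between parallel currents the two contributions point in opposite directions, so they subtract. B = |B₁ − B₂| = |1.33×10⁻⁵ − 2.84×10⁻⁵| = 1.52×10⁻⁵ T.

B ≈ 15.2 μT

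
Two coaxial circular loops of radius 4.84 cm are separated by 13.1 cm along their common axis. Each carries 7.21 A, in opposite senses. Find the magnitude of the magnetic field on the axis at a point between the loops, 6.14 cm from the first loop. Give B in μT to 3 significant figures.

Each loop contributes B = μ₀IR²/[2(R²+z²)^(3/2)] on the axis, with z measured from that loop.
Loop 1 (z = 0.0614 m): B₁ = 2.22×10⁻⁵ T. Loop 2 (z = 0.0696 m): B₂ = 1.74×10⁻⁵ T.
The fields oppose: B = |B₁ − B₂| = 4.79×10⁻⁶ T.

B ≈ 4.79 μT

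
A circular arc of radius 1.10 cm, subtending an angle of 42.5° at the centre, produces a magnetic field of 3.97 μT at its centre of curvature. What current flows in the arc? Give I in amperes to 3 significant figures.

I ≈ 0.589 A

For a circular arc, B = μ₀Iφ/(4πR) with φ in radians; here φ = 0.7418 rad.
So I = 4πRB/(μ₀φ) = 4π × 0.011 × 3.97×10⁻⁶ / (4π×10⁻⁷ × 0.7418) = 0.589 A.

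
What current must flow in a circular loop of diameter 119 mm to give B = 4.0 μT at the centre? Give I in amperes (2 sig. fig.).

I ≈ 0.38 A

At the centre of a circular loop B = μ₀I/(2R), so I = 2RB/μ₀.
With R = 0.0595 m, I = 2 × 0.0595 × 4.00×10⁻⁶ / (4π×10⁻⁷) = 0.379 A.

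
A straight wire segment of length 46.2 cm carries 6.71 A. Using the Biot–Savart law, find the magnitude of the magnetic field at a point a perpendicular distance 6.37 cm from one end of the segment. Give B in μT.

B ≈ 10.4 μT

For a finite straight segment, B = (μ₀I/4πd)(sinθ₁ + sinθ₂), where θ₁, θ₂ are the angles from the perpendicular to each end.
The perpendicular foot is at one end, so the two end-offsets along the wire are 0 and L = 0.462 m.
sinθ₁ = 0/√(0²+0.0637²) = 0.0000; sinθ₂ = 0.462/√(0.462²+0.0637²) = 0.9906.
B = (4π×10⁻⁷ × 6.71) / (4π × 0.0637) × (0.0000 + 0.9906) = 1.04×10⁻⁵ T.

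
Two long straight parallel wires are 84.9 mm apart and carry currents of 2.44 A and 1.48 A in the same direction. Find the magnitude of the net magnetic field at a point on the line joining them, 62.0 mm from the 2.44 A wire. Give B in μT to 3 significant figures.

B ≈ 5.05 μT

Each long wire gives B = μ₀I/(2πd). Distances are d₁ = 0.062 m and d₂ = 0.0229 m.
B₁ = 7.87×10⁻⁶ T, B₂ = 1.29×10⁻⁵ T.
Between parallel currents the two contributions point in opposite directions, so they subtract. B = |B₁ − B₂| = |7.87×10⁻⁶ − 1.29×10⁻⁵| = 5.05×10⁻⁶ T.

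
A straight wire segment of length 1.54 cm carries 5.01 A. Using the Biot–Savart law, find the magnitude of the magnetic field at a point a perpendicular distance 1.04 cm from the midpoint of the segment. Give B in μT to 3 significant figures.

B ≈ 57.3 μT

For a finite straight segment, B = (μ₀I/4πd)(sinθ₁ + sinθ₂), where θ₁, θ₂ are the angles from the perpendicular to each end.
The perpendicular from the point meets the wire at its midpoint, so each end is L/2 = 0.0077 m away along the wire.
sinθ₁ = 0.0077/√(0.0077²+0.0104²) = 0.5950; sinθ₂ = 0.0077/√(0.0077²+0.0104²) = 0.5950.
B = (4π×10⁻⁷ × 5.01) / (4π × 0.0104) × (0.5950 + 0.5950) = 5.73×10⁻⁵ T.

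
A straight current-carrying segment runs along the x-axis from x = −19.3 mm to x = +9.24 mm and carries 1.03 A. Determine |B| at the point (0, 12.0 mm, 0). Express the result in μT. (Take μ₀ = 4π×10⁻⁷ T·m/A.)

For a finite straight segment, B = (μ₀I/4πd)(sinθ₁ + sinθ₂), where θ₁, θ₂ are the angles from the perpendicular to each end.
The perpendicular distance is d = 0.012 m; the end-offsets along the wire are a = 0.0193 m and b = 0.00924 m.
sinθ₁ = 0.0193/√(0.0193²+0.012²) = 0.8492; sinθ₂ = 0.00924/√(0.00924²+0.012²) = 0.6101.
B = (4π×10⁻⁷ × 1.03) / (4π × 0.012) × (0.8492 + 0.6101) = 1.25×10⁻⁵ T.

B ≈ 12.5 μT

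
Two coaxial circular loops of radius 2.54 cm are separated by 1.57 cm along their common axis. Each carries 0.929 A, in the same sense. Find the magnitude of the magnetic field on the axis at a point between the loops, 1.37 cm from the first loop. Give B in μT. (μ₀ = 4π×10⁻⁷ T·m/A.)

Each loop contributes B = μ₀IR²/[2(R²+z²)^(3/2)] on the axis, with z measured from that loop.
Loop 1 (z = 0.0137 m): B₁ = 1.57×10⁻⁵ T. Loop 2 (z = 0.002 m): B₂ = 2.28×10⁻⁵ T.
The fields add: B = B₁ + B₂ = 3.84×10⁻⁵ T.

B ≈ 38.4 μT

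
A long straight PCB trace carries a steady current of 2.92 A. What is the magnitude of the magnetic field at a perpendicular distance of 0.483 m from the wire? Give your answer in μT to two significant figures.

B ≈ 1.2 μT

For an infinitely long straight wire, B = μ₀I/(2πd).
B = (4π×10⁻⁷ × 2.92) / (2π × 0.483) = 1.21×10⁻⁶ T.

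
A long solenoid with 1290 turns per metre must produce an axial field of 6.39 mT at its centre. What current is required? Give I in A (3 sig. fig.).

I ≈ 3.94 A

Inside a long solenoid B = μ₀nI with n = 1290 m⁻¹, so I = B/(μ₀n).
I = 6.39×10⁻³ / (4π×10⁻⁷ × 1290) = 3.94 A.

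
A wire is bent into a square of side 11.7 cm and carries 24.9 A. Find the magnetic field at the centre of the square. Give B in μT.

Each side is a finite straight segment at perpendicular distance d = a/(2 tan(π/4)) = 0.0585 m from the centre, with end-angles ±π/4.
One side contributes B₁ = (μ₀I/4πd)·2 sin(π/4) = 6.02×10⁻⁵ T.
All 4 sides add in the same direction: B = 4 × 6.02×10⁻⁵ = 2.41×10⁻⁴ T.

B ≈ 241 μT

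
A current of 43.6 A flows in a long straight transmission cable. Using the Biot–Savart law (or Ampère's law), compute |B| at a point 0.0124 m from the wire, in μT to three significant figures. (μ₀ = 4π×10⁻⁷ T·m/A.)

B ≈ 703 μT

For an infinitely long straight wire, B = μ₀I/(2πd).
B = (4π×10⁻⁷ × 43.6) / (2π × 0.0124) = 7.03×10⁻⁴ T.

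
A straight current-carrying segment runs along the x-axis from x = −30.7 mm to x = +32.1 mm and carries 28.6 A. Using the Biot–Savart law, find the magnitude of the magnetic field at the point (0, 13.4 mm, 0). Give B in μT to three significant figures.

B ≈ 393 μT

For a finite straight segment, B = (μ₀I/4πd)(sinθ₁ + sinθ₂), where θ₁, θ₂ are the angles from the perpendicular to each end.
The perpendicular distance is d = 0.0134 m; the end-offsets along the wire are a = 0.0307 m and b = 0.0321 m.
sinθ₁ = 0.0307/√(0.0307²+0.0134²) = 0.9165; sinθ₂ = 0.0321/√(0.0321²+0.0134²) = 0.9228.
B = (4π×10⁻⁷ × 28.6) / (4π × 0.0134) × (0.9165 + 0.9228) = 3.93×10⁻⁴ T.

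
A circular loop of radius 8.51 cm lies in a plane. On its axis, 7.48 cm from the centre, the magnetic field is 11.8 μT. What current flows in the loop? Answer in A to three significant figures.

On the axis of a loop, B = μ₀IR²/[2(R²+z²)^(3/2)], so I = 2B(R²+z²)^(3/2)/(μ₀R²).
R² + z² = 0.007242 + 0.005595 = 0.01284 m²; raised to 3/2 gives 1.45×10⁻³ m³.
I = 2 × 1.18×10⁻⁵ × 1.45×10⁻³ / (1.26×10⁻⁶ × 0.007242) = 3.77 A.

I ≈ 3.77 A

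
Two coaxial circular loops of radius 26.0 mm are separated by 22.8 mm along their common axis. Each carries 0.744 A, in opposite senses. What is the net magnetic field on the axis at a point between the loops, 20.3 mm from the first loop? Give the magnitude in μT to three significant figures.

B ≈ 8.93 μT

Each loop contributes B = μ₀IR²/[2(R²+z²)^(3/2)] on the axis, with z measured from that loop.
Loop 1 (z = 0.0203 m): B₁ = 8.80×10⁻⁶ T. Loop 2 (z = 0.0025 m): B₂ = 1.77×10⁻⁵ T.
The fields oppose: B = |B₁ − B₂| = 8.93×10⁻⁶ T.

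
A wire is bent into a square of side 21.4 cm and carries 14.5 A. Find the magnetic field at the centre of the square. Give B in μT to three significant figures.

Each side is a finite straight segment at perpendicular distance d = a/(2 tan(π/4)) = 0.107 m from the centre, with end-angles ±π/4.
One side contributes B₁ = (μ₀I/4πd)·2 sin(π/4) = 1.92×10⁻⁵ T.
All 4 sides add in the same direction: B = 4 × 1.92×10⁻⁵ = 7.67×10⁻⁵ T.

B ≈ 76.7 μT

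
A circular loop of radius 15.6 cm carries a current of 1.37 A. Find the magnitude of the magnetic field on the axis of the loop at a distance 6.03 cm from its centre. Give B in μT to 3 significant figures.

B ≈ 4.48 μT

On the axis of a circular loop, B = μ₀IR² / [2(R²+z²)^(3/2)].
R² + z² = (0.156)² + (0.0603)² = 0.02797 m², and (R²+z²)^(3/2) = 4.68×10⁻³ m³.
B = (4π×10⁻⁷ × 1.37 × 0.02434) / (2 × 4.68×10⁻³) = 4.48×10⁻⁶ T.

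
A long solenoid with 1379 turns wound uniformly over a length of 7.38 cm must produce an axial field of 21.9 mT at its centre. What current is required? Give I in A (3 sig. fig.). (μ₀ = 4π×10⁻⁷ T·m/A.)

Inside a long solenoid B = μ₀nI with n = 1.869×10⁴ m⁻¹, so I = B/(μ₀n).
I = 2.19×10⁻² / (4π×10⁻⁷ × 1.869×10⁴) = 0.933 A.

I ≈ 0.933 A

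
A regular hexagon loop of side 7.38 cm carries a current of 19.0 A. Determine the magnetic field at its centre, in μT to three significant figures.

B ≈ 178 μT

Each side is a finite straight segment at perpendicular distance d = a/(2 tan(π/6)) = 0.06391 m from the centre, with end-angles ±π/6.
One side contributes B₁ = (μ₀I/4πd)·2 sin(π/6) = 2.97×10⁻⁵ T.
All 6 sides add in the same direction: B = 6 × 2.97×10⁻⁵ = 1.78×10⁻⁴ T.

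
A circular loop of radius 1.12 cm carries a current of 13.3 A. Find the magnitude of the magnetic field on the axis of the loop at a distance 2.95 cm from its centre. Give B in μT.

On the axis of a circular loop, B = μ₀IR² / [2(R²+z²)^(3/2)].
R² + z² = (0.0112)² + (0.0295)² = 0.0009957 m², and (R²+z²)^(3/2) = 3.14×10⁻⁵ m³.
B = (4π×10⁻⁷ × 13.3 × 0.0001254) / (2 × 3.14×10⁻⁵) = 3.34×10⁻⁵ T.

B ≈ 33.4 μT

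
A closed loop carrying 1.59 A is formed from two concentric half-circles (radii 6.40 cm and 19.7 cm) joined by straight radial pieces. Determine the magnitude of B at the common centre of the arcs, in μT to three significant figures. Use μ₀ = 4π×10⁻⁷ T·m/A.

The radial connectors point toward the centre, so dl × r̂ = 0 and they contribute nothing.
Each semicircle gives μ₀I/(4R): inner arc 7.80×10⁻⁶ T, outer arc 2.54×10⁻⁶ T.
The two arcs carry current in opposite angular senses, so their fields oppose: B = |7.80×10⁻⁶ − 2.54×10⁻⁶| = 5.27×10⁻⁶ T.

B ≈ 5.27 μT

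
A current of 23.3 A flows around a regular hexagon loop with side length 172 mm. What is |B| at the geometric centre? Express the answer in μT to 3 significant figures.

Each side is a finite straight segment at perpendicular distance d = a/(2 tan(π/6)) = 0.149 m from the centre, with end-angles ±π/6.
One side contributes B₁ = (μ₀I/4πd)·2 sin(π/6) = 1.56×10⁻⁵ T.
All 6 sides add in the same direction: B = 6 × 1.56×10⁻⁵ = 9.39×10⁻⁵ T.

B ≈ 93.9 μT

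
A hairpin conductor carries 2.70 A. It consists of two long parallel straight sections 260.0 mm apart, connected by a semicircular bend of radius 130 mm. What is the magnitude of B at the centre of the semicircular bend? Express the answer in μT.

B ≈ 10.7 μT

The semicircular arc contributes B_arc = μ₀I·π/(4πR) = μ₀I/(4R) = 6.52×10⁻⁶ T.
Each semi-infinite lead is at perpendicular distance R = 0.13 m from the centre, with the perpendicular foot at its near end, so it contributes μ₀I/(4πR); both point the same way, together 4.15×10⁻⁶ T.
Arc and leads all point the same direction: B = 6.52×10⁻⁶ + 4.15×10⁻⁶ = 1.07×10⁻⁵ T.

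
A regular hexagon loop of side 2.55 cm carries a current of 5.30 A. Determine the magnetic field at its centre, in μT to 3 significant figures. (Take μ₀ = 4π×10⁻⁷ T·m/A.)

B ≈ 144 μT

Each side is a finite straight segment at perpendicular distance d = a/(2 tan(π/6)) = 0.02208 m from the centre, with end-angles ±π/6.
One side contributes B₁ = (μ₀I/4πd)·2 sin(π/6) = 2.40×10⁻⁵ T.
All 6 sides add in the same direction: B = 6 × 2.40×10⁻⁵ = 1.44×10⁻⁴ T.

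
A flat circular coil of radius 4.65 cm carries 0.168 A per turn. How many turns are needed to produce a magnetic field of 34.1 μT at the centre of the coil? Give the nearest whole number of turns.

For an N-turn coil, B = Nμ₀I/(2R). A single turn gives B₁ = 2.27×10⁻⁶ T with R = 0.0465 m.
N = B/B₁ = 3.41×10⁻⁵ / 2.27×10⁻⁶ = 15.02.

N = 15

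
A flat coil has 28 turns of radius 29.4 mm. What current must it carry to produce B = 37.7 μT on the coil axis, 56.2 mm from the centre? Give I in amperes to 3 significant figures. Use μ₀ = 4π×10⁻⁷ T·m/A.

I ≈ 0.633 A

For an N-turn coil, B = Nμ₀IR²/[2(R²+z²)^(3/2)] with R = 0.0294 m, z = 0.0562 m, so I = 2B(R²+z²)^(3/2)/(Nμ₀R²) = 2 × 3.77×10⁻⁵ × 2.55×10⁻⁴ / (28 × 4π×10⁻⁷ × 0.0008644) = 0.633 A.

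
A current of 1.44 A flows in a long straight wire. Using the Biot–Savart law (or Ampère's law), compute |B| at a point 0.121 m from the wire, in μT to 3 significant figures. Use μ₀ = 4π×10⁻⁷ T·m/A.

B ≈ 2.38 μT

For an infinitely long straight wire, B = μ₀I/(2πd).
B = (4π×10⁻⁷ × 1.44) / (2π × 0.121) = 2.38×10⁻⁶ T.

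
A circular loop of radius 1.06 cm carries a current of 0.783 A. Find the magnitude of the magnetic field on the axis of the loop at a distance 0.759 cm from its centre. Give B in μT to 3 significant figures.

On the axis of a circular loop, B = μ₀IR² / [2(R²+z²)^(3/2)].
R² + z² = (0.0106)² + (0.00759)² = 0.00017 m², and (R²+z²)^(3/2) = 2.22×10⁻⁶ m³.
B = (4π×10⁻⁷ × 0.783 × 0.0001124) / (2 × 2.22×10⁻⁶) = 2.49×10⁻⁵ T.

B ≈ 24.9 μT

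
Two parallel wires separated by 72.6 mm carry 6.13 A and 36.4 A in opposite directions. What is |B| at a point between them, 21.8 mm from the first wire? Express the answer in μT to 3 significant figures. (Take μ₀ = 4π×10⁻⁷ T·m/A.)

Each long wire gives B = μ₀I/(2πd). Distances are d₁ = 0.0218 m and d₂ = 0.0508 m.
B₁ = 5.62×10⁻⁵ T, B₂ = 1.43×10⁻⁴ T.
Between antiparallel currents both contributions point the same way, so they add. B = B₁ + B₂ = 5.62×10⁻⁵ + 1.43×10⁻⁴ = 2.00×10⁻⁴ T.

B ≈ 200 μT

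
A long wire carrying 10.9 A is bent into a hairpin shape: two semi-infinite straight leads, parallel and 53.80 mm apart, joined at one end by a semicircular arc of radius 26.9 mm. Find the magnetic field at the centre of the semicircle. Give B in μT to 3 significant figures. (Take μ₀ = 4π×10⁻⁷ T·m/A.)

The semicircular arc contributes B_arc = μ₀I·π/(4πR) = μ₀I/(4R) = 1.27×10⁻⁴ T.
Each semi-infinite lead is at perpendicular distance R = 0.0269 m from the centre, with the perpendicular foot at its near end, so it contributes μ₀I/(4πR); both point the same way, together 8.10×10⁻⁵ T.
Arc and leads all point the same direction: B = 1.27×10⁻⁴ + 8.10×10⁻⁵ = 2.08×10⁻⁴ T.

B ≈ 208 μT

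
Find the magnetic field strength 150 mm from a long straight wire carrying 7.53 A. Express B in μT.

B ≈ 10.0 μT

For an infinitely long straight wire, B = μ₀I/(2πd).
B = (4π×10⁻⁷ × 7.53) / (2π × 0.15) = 1.00×10⁻⁵ T.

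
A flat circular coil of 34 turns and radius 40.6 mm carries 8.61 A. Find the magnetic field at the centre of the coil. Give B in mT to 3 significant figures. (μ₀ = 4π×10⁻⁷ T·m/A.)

B ≈ 4.53 mT

For an N-turn flat coil, B = Nμ₀I/(2R) with R = 0.0406 m.
B = 34 × 1.33×10⁻⁴ T = 4.53×10⁻³ T.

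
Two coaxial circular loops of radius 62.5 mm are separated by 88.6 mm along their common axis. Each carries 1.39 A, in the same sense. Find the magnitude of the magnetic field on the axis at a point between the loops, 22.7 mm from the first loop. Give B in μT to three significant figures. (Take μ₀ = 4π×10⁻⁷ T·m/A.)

B ≈ 16.2 μT

Each loop contributes B = μ₀IR²/[2(R²+z²)^(3/2)] on the axis, with z measured from that loop.
Loop 1 (z = 0.0227 m): B₁ = 1.16×10⁻⁵ T. Loop 2 (z = 0.0659 m): B₂ = 4.55×10⁻⁶ T.
The fields add: B = B₁ + B₂ = 1.62×10⁻⁵ T.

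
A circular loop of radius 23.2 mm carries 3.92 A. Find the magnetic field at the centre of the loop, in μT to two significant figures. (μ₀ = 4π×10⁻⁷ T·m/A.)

At the centre of a circular loop the Biot–Savart law gives B = μ₀I/(2R).
B = (4π×10⁻⁷ × 3.92) / (2 × 0.0232) = 1.06×10⁻⁴ T.

B ≈ 110 μT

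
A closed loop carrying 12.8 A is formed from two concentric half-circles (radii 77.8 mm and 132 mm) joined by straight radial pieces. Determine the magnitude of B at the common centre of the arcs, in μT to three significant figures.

The radial connectors point toward the centre, so dl × r̂ = 0 and they contribute nothing.
Each semicircle gives μ₀I/(4R): inner arc 5.17×10⁻⁵ T, outer arc 3.05×10⁻⁵ T.
The two arcs carry current in opposite angular senses, so their fields oppose: B = |5.17×10⁻⁵ − 3.05×10⁻⁵| = 2.12×10⁻⁵ T.

B ≈ 21.2 μT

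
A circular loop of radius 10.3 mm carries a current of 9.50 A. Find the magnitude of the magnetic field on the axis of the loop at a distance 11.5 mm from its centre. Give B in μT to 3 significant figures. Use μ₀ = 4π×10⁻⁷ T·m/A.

B ≈ 172 μT

On the axis of a circular loop, B = μ₀IR² / [2(R²+z²)^(3/2)].
R² + z² = (0.0103)² + (0.0115)² = 0.0002383 m², and (R²+z²)^(3/2) = 3.68×10⁻⁶ m³.
B = (4π×10⁻⁷ × 9.50 × 0.0001061) / (2 × 3.68×10⁻⁶) = 1.72×10⁻⁴ T.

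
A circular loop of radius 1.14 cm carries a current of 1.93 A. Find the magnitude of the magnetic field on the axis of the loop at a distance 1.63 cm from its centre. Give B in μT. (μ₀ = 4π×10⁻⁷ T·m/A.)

On the axis of a circular loop, B = μ₀IR² / [2(R²+z²)^(3/2)].
R² + z² = (0.0114)² + (0.0163)² = 0.0003956 m², and (R²+z²)^(3/2) = 7.87×10⁻⁶ m³.
B = (4π×10⁻⁷ × 1.93 × 0.00013) / (2 × 7.87×10⁻⁶) = 2.00×10⁻⁵ T.

B ≈ 20.0 μT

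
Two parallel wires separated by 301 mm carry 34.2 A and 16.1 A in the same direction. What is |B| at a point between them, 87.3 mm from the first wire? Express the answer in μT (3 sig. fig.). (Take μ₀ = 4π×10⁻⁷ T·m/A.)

B ≈ 63.3 μT

Each long wire gives B = μ₀I/(2πd). Distances are d₁ = 0.0873 m and d₂ = 0.2137 m.
B₁ = 7.84×10⁻⁵ T, B₂ = 1.51×10⁻⁵ T.
Between parallel currents the two contributions point in opposite directions, so they subtract. B = |B₁ − B₂| = |7.84×10⁻⁵ − 1.51×10⁻⁵| = 6.33×10⁻⁵ T.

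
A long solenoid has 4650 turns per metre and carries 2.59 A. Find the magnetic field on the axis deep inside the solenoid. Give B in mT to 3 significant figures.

Inside a long solenoid, B = μ₀nI with n = 4650 turns/m.
B = 4π×10⁻⁷ × 4650 × 2.59 = 1.51×10⁻² T.

B ≈ 15.1 mT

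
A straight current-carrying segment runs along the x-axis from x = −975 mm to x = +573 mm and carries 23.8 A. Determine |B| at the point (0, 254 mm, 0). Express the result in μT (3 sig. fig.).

B ≈ 17.6 μT

For a finite straight segment, B = (μ₀I/4πd)(sinθ₁ + sinθ₂), where θ₁, θ₂ are the angles from the perpendicular to each end.
The perpendicular distance is d = 0.254 m; the end-offsets along the wire are a = 0.975 m and b = 0.573 m.
sinθ₁ = 0.975/√(0.975²+0.254²) = 0.9677; sinθ₂ = 0.573/√(0.573²+0.254²) = 0.9142.
B = (4π×10⁻⁷ × 23.8) / (4π × 0.254) × (0.9677 + 0.9142) = 1.76×10⁻⁵ T.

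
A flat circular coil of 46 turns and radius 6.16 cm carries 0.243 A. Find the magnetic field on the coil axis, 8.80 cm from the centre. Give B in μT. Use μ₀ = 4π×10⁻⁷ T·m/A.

B ≈ 21.5 μT

For an N-turn flat coil, B = Nμ₀IR²/[2(R²+z²)^(3/2)] with R = 0.0616 m, z = 0.088 m.
B = 46 × 4.67×10⁻⁷ T = 2.15×10⁻⁵ T.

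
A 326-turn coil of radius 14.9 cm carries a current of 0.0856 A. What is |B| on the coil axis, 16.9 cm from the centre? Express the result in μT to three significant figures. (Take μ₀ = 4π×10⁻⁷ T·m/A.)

B ≈ 34.0 μT

For an N-turn flat coil, B = Nμ₀IR²/[2(R²+z²)^(3/2)] with R = 0.149 m, z = 0.169 m.
B = 326 × 1.04×10⁻⁷ T = 3.40×10⁻⁵ T.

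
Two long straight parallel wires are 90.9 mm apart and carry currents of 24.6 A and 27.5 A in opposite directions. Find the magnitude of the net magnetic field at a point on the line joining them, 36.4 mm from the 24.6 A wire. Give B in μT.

Each long wire gives B = μ₀I/(2πd). Distances are d₁ = 0.0364 m and d₂ = 0.0545 m.
B₁ = 1.35×10⁻⁴ T, B₂ = 1.01×10⁻⁴ T.
Between antiparallel currents both contributions point the same way, so they add. B = B₁ + B₂ = 1.35×10⁻⁴ + 1.01×10⁻⁴ = 2.36×10⁻⁴ T.

B ≈ 236 μT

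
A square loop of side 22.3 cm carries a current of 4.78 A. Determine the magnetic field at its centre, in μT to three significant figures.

Each side is a finite straight segment at perpendicular distance d = a/(2 tan(π/4)) = 0.1115 m from the centre, with end-angles ±π/4.
One side contributes B₁ = (μ₀I/4πd)·2 sin(π/4) = 6.06×10⁻⁶ T.
All 4 sides add in the same direction: B = 4 × 6.06×10⁻⁶ = 2.43×10⁻⁵ T.

B ≈ 24.3 μT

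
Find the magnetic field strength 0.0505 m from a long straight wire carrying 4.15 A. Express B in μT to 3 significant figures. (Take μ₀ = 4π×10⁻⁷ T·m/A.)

For an infinitely long straight wire, B = μ₀I/(2πd).
B = (4π×10⁻⁷ × 4.15) / (2π × 0.0505) = 1.64×10⁻⁵ T.

B ≈ 16.4 μT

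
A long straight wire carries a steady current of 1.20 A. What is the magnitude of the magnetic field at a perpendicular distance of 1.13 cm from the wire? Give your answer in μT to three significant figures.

For an infinitely long straight wire, B = μ₀I/(2πd).
B = (4π×10⁻⁷ × 1.20) / (2π × 0.0113) = 2.12×10⁻⁵ T.

B ≈ 21.2 μT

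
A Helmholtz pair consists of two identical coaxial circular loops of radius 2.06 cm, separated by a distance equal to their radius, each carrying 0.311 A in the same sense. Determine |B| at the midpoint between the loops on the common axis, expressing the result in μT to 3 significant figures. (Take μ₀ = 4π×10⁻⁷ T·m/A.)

Each loop contributes B = μ₀IR²/[2(R²+z²)^(3/2)] on the axis, with z measured from that loop.
Loop 1 (z = 0.0103 m): B₁ = 6.79×10⁻⁶ T. Loop 2 (z = 0.0103 m): B₂ = 6.79×10⁻⁶ T.
The fields add: B = B₁ + B₂ = 1.36×10⁻⁵ T.

B ≈ 13.6 μT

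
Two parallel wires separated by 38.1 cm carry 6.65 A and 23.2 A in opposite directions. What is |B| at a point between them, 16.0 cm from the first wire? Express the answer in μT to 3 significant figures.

B ≈ 29.3 μT

Each long wire gives B = μ₀I/(2πd). Distances are d₁ = 0.16 m and d₂ = 0.221 m.
B₁ = 8.31×10⁻⁶ T, B₂ = 2.10×10⁻⁵ T.
Between antiparallel currents both contributions point the same way, so they add. B = B₁ + B₂ = 8.31×10⁻⁶ + 2.10×10⁻⁵ = 2.93×10⁻⁵ T.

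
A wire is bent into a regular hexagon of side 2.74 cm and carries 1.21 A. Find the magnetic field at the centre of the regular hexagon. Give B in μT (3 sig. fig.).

Each side is a finite straight segment at perpendicular distance d = a/(2 tan(π/6)) = 0.02373 m from the centre, with end-angles ±π/6.
One side contributes B₁ = (μ₀I/4πd)·2 sin(π/6) = 5.10×10⁻⁶ T.
All 6 sides add in the same direction: B = 6 × 5.10×10⁻⁶ = 3.06×10⁻⁵ T.

B ≈ 30.6 μT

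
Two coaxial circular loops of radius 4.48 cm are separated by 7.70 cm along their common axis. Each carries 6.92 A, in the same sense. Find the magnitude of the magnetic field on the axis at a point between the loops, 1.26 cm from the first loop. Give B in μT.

Each loop contributes B = μ₀IR²/[2(R²+z²)^(3/2)] on the axis, with z measured from that loop.
Loop 1 (z = 0.0126 m): B₁ = 8.66×10⁻⁵ T. Loop 2 (z = 0.0644 m): B₂ = 1.81×10⁻⁵ T.
The fields add: B = B₁ + B₂ = 1.05×10⁻⁴ T.

B ≈ 105 μT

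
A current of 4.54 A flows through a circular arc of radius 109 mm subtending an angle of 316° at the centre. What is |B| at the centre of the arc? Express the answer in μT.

The Biot–Savart field of a circular arc at its centre is B = μ₀Iφ/(4πR), with φ = 5.515 rad.
B = (4π×10⁻⁷ × 4.54 × 5.515) / (4π × 0.109) = 2.30×10⁻⁵ T.

B ≈ 23.0 μT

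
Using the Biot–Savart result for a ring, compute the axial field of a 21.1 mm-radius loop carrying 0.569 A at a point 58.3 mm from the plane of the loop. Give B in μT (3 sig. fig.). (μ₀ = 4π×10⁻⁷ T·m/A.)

B ≈ 0.668 μT

On the axis of a circular loop, B = μ₀IR² / [2(R²+z²)^(3/2)].
R² + z² = (0.0211)² + (0.0583)² = 0.003844 m², and (R²+z²)^(3/2) = 2.38×10⁻⁴ m³.
B = (4π×10⁻⁷ × 0.569 × 0.0004452) / (2 × 2.38×10⁻⁴) = 6.68×10⁻⁷ T.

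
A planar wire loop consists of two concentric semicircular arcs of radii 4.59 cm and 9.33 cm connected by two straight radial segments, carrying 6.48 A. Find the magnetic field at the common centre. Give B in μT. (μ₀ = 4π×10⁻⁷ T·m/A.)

B ≈ 22.5 μT

The radial connectors point toward the centre, so dl × r̂ = 0 and they contribute nothing.
Each semicircle gives μ₀I/(4R): inner arc 4.44×10⁻⁵ T, outer arc 2.18×10⁻⁵ T.
The two arcs carry current in opposite angular senses, so their fields oppose: B = |4.44×10⁻⁵ − 2.18×10⁻⁵| = 2.25×10⁻⁵ T.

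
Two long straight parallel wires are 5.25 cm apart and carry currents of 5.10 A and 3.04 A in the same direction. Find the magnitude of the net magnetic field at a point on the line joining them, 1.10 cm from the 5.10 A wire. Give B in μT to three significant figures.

Each long wire gives B = μ₀I/(2πd). Distances are d₁ = 0.011 m and d₂ = 0.0415 m.
B₁ = 9.27×10⁻⁵ T, B₂ = 1.47×10⁻⁵ T.
Between parallel currents the two contributions point in opposite directions, so they subtract. B = |B₁ − B₂| = |9.27×10⁻⁵ − 1.47×10⁻⁵| = 7.81×10⁻⁵ T.

B ≈ 78.1 μT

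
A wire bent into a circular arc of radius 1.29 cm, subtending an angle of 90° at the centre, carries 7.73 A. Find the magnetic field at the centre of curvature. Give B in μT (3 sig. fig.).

B ≈ 94.1 μT

The Biot–Savart field of a circular arc at its centre is B = μ₀Iφ/(4πR), with φ = 1.571 rad.
B = (4π×10⁻⁷ × 7.73 × 1.571) / (4π × 0.0129) = 9.41×10⁻⁵ T.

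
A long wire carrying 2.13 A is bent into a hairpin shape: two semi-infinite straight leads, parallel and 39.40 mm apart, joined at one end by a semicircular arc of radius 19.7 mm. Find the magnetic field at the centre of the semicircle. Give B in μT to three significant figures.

B ≈ 55.6 μT

The semicircular arc contributes B_arc = μ₀I·π/(4πR) = μ₀I/(4R) = 3.40×10⁻⁵ T.
Each semi-infinite lead is at perpendicular distance R = 0.0197 m from the centre, with the perpendicular foot at its near end, so it contributes μ₀I/(4πR); both point the same way, together 2.16×10⁻⁵ T.
Arc and leads all point the same direction: B = 3.40×10⁻⁵ + 2.16×10⁻⁵ = 5.56×10⁻⁵ T.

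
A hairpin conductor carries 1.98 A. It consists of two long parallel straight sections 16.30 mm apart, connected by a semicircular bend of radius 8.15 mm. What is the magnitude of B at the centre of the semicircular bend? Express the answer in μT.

The semicircular arc contributes B_arc = μ₀I·π/(4πR) = μ₀I/(4R) = 7.63×10⁻⁵ T.
Each semi-infinite lead is at perpendicular distance R = 0.00815 m from the centre, with the perpendicular foot at its near end, so it contributes μ₀I/(4πR); both point the same way, together 4.86×10⁻⁵ T.
Arc and leads all point the same direction: B = 7.63×10⁻⁵ + 4.86×10⁻⁵ = 1.25×10⁻⁴ T.

B ≈ 125 μT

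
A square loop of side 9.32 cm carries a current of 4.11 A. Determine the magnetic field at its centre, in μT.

Each side is a finite straight segment at perpendicular distance d = a/(2 tan(π/4)) = 0.0466 m from the centre, with end-angles ±π/4.
One side contributes B₁ = (μ₀I/4πd)·2 sin(π/4) = 1.25×10⁻⁵ T.
All 4 sides add in the same direction: B = 4 × 1.25×10⁻⁵ = 4.99×10⁻⁵ T.

B ≈ 49.9 μT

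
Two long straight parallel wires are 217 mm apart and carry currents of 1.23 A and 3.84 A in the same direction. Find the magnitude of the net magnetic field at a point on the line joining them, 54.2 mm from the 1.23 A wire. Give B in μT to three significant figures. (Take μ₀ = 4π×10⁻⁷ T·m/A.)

Each long wire gives B = μ₀I/(2πd). Distances are d₁ = 0.0542 m and d₂ = 0.1628 m.
B₁ = 4.54×10⁻⁶ T, B₂ = 4.72×10⁻⁶ T.
Between parallel currents the two contributions point in opposite directions, so they subtract. B = |B₁ − B₂| = |4.54×10⁻⁶ − 4.72×10⁻⁶| = 1.79×10⁻⁷ T.

B ≈ 0.179 μT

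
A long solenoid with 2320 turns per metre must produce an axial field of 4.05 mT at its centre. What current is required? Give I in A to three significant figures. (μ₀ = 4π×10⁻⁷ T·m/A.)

Inside a long solenoid B = μ₀nI with n = 2320 m⁻¹, so I = B/(μ₀n).
I = 4.05×10⁻³ / (4π×10⁻⁷ × 2320) = 1.39 A.

I ≈ 1.39 A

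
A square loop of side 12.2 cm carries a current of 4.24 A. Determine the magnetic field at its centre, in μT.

Each side is a finite straight segment at perpendicular distance d = a/(2 tan(π/4)) = 0.061 m from the centre, with end-angles ±π/4.
One side contributes B₁ = (μ₀I/4πd)·2 sin(π/4) = 9.83×10⁻⁶ T.
All 4 sides add in the same direction: B = 4 × 9.83×10⁻⁶ = 3.93×10⁻⁵ T.

B ≈ 39.3 μT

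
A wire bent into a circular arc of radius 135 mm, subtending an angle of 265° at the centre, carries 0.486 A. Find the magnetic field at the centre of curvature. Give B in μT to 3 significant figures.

B ≈ 1.67 μT

The Biot–Savart field of a circular arc at its centre is B = μ₀Iφ/(4πR), with φ = 4.625 rad.
B = (4π×10⁻⁷ × 0.486 × 4.625) / (4π × 0.135) = 1.67×10⁻⁶ T.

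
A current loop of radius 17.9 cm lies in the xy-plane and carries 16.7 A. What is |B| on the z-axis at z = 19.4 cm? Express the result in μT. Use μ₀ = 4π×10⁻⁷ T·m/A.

On the axis of a circular loop, B = μ₀IR² / [2(R²+z²)^(3/2)].
R² + z² = (0.179)² + (0.194)² = 0.06968 m², and (R²+z²)^(3/2) = 1.84×10⁻² m³.
B = (4π×10⁻⁷ × 16.7 × 0.03204) / (2 × 1.84×10⁻²) = 1.83×10⁻⁵ T.

B ≈ 18.3 μT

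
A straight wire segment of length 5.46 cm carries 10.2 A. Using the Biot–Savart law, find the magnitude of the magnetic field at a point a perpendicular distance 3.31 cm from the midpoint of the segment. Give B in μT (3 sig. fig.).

For a finite straight segment, B = (μ₀I/4πd)(sinθ₁ + sinθ₂), where θ₁, θ₂ are the angles from the perpendicular to each end.
The perpendicular from the point meets the wire at its midpoint, so each end is L/2 = 0.0273 m away along the wire.
sinθ₁ = 0.0273/√(0.0273²+0.0331²) = 0.6363; sinθ₂ = 0.0273/√(0.0273²+0.0331²) = 0.6363.
B = (4π×10⁻⁷ × 10.2) / (4π × 0.0331) × (0.6363 + 0.6363) = 3.92×10⁻⁵ T.

B ≈ 39.2 μT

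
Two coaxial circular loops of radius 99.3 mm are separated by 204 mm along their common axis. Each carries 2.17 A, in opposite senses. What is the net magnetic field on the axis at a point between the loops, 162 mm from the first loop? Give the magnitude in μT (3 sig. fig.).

Each loop contributes B = μ₀IR²/[2(R²+z²)^(3/2)] on the axis, with z measured from that loop.
Loop 1 (z = 0.162 m): B₁ = 1.96×10⁻⁶ T. Loop 2 (z = 0.042 m): B₂ = 1.07×10⁻⁵ T.
The fields oppose: B = |B₁ − B₂| = 8.77×10⁻⁶ T.

B ≈ 8.77 μT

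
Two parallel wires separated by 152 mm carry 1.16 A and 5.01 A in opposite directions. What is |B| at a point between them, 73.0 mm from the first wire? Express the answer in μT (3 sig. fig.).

Each long wire gives B = μ₀I/(2πd). Distances are d₁ = 0.073 m and d₂ = 0.079 m.
B₁ = 3.18×10⁻⁶ T, B₂ = 1.27×10⁻⁵ T.
Between antiparallel currents both contributions point the same way, so they add. B = B₁ + B₂ = 3.18×10⁻⁶ + 1.27×10⁻⁵ = 1.59×10⁻⁵ T.

B ≈ 15.9 μT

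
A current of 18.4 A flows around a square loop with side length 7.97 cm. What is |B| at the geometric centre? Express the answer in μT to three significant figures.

B ≈ 261 μT

Each side is a finite straight segment at perpendicular distance d = a/(2 tan(π/4)) = 0.03985 m from the centre, with end-angles ±π/4.
One side contributes B₁ = (μ₀I/4πd)·2 sin(π/4) = 6.53×10⁻⁵ T.
All 4 sides add in the same direction: B = 4 × 6.53×10⁻⁵ = 2.61×10⁻⁴ T.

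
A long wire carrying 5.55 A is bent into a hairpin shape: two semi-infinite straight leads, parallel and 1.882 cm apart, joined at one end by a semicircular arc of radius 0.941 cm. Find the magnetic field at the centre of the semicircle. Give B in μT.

The semicircular arc contributes B_arc = μ₀I·π/(4πR) = μ₀I/(4R) = 1.85×10⁻⁴ T.
Each semi-infinite lead is at perpendicular distance R = 0.00941 m from the centre, with the perpendicular foot at its near end, so it contributes μ₀I/(4πR); both point the same way, together 1.18×10⁻⁴ T.
Arc and leads all point the same direction: B = 1.85×10⁻⁴ + 1.18×10⁻⁴ = 3.03×10⁻⁴ T.

B ≈ 303 μT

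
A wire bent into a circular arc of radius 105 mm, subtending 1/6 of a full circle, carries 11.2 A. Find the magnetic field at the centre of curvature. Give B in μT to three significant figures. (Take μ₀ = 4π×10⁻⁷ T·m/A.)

B ≈ 11.2 μT

The Biot–Savart field of a circular arc at its centre is B = μ₀Iφ/(4πR), with φ = 1.047 rad.
B = (4π×10⁻⁷ × 11.2 × 1.047) / (4π × 0.105) = 1.12×10⁻⁵ T.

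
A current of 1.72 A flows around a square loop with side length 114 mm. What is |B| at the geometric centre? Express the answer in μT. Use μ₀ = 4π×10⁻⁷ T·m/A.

Each side is a finite straight segment at perpendicular distance d = a/(2 tan(π/4)) = 0.057 m from the centre, with end-angles ±π/4.
One side contributes B₁ = (μ₀I/4πd)·2 sin(π/4) = 4.27×10⁻⁶ T.
All 4 sides add in the same direction: B = 4 × 4.27×10⁻⁶ = 1.71×10⁻⁵ T.

B ≈ 17.1 μT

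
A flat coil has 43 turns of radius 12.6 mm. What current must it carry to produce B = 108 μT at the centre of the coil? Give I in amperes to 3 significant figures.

I ≈ 0.0504 A

For an N-turn coil, B = Nμ₀I/(2R) with R = 0.0126 m, so I = 2RB/(Nμ₀) = 2 × 0.0126 × 1.08×10⁻⁴ / (43 × 4π×10⁻⁷) = 5.04×10⁻² A.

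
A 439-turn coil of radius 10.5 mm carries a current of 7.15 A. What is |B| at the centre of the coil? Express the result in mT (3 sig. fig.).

B ≈ 188 mT

For an N-turn flat coil, B = Nμ₀I/(2R) with R = 0.0105 m.
B = 439 × 4.28×10⁻⁴ T = 0.188 T.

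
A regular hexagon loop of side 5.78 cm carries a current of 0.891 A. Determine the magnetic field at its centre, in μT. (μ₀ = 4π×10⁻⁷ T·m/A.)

B ≈ 10.7 μT

Each side is a finite straight segment at perpendicular distance d = a/(2 tan(π/6)) = 0.05006 m from the centre, with end-angles ±π/6.
One side contributes B₁ = (μ₀I/4πd)·2 sin(π/6) = 1.78×10⁻⁶ T.
All 6 sides add in the same direction: B = 6 × 1.78×10⁻⁶ = 1.07×10⁻⁵ T.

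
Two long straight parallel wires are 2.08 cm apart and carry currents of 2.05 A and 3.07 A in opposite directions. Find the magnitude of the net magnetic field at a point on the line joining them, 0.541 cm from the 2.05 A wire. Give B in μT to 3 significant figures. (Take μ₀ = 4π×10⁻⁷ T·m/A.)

B ≈ 116 μT

Each long wire gives B = μ₀I/(2πd). Distances are d₁ = 0.00541 m and d₂ = 0.01539 m.
B₁ = 7.58×10⁻⁵ T, B₂ = 3.99×10⁻⁵ T.
Between antiparallel currents both contributions point the same way, so they add. B = B₁ + B₂ = 7.58×10⁻⁵ + 3.99×10⁻⁵ = 1.16×10⁻⁴ T.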